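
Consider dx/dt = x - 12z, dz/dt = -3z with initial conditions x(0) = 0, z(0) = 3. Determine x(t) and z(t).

Coefficient matrix A = [[1, -12], [0, -3]].
Characteristic polynomial det(A - λI) = λ^2 + 2λ - 3 = 0.
Eigenvalues λ = -3, 1.
For λ=-3: (A-λI) row 1 is [4, -12], so an eigenvector is (-3, -1).
For λ=1: (A-λI) row 1 is [0, -12], so an eigenvector is (1, 0).
General solution: K_1e^(-3t)(-3,-1) + K_2e^(t)(1,0).
Applying x(0)=0, z(0)=3 gives K_1=-3, K_2=-9.

x(t) = -9e^(t) + 9e^(-3t), z(t) = 3e^(-3t)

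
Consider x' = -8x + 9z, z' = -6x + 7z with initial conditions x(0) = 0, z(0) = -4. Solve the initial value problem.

x(t) = -12e^(t) + 12e^(-2t), z(t) = -12e^(t) + 8e^(-2t)

Coefficient matrix A = [[-8, 9], [-6, 7]].
Characteristic polynomial det(A - λI) = λ^2 + λ - 2 = 0.
Eigenvalues λ = -2, 1.
For λ=-2: (A-λI) row 1 is [-6, 9], so an eigenvector is (3, 2).
For λ=1: (A-λI) row 1 is [-9, 9], so an eigenvector is (1, 1).
General solution: c_1e^(-2t)(3,2) + c_2e^(t)(1,1).
Applying x(0)=0, z(0)=-4 gives c_1=4, c_2=-12.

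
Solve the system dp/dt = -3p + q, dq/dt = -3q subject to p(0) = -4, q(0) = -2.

Coefficient matrix A = [[-3, 1], [0, -3]].
Characteristic polynomial det(A - λI) = λ^2 + 6λ + 9 = 0.
Single eigenvalue λ = -3 with algebraic multiplicity 2.
Eigenvector v = (1,0); generalized eigenvector w with (A-λI)w=v is (-2,1).
General solution: e^(-3t)[C_1·v + C_2·(t·v + w)].
Applying p(0)=-4, q(0)=-2 gives C_1=-8, C_2=-2.

p(t) = -2te^(-3t) - 4e^(-3t), q(t) = -2e^(-3t)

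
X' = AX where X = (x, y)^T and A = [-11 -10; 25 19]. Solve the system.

Coefficient matrix A = [[-11, -10], [25, 19]].
Characteristic polynomial det(A - λI) = λ^2 - 8λ + 41 = 0.
Eigenvalues λ = 4 ± 5i (complex conjugate pair).
For λ=4+5i: an eigenvector is (-1,2) - i(-1,1) = (-1 + i, 2 - i).
A real fundamental pair from Re and Im of e^((4+5i)t)v: X_1 = e^(4t)(cos(5t)·(-1,2) + sin(5t)·(-1,1)), X_2 = e^(4t)(sin(5t)·(-1,2) - cos(5t)·(-1,1)).
General solution: C_1X_1 + C_2X_2.

x(t) = -C_1e^(4t)sin(5t) - C_1e^(4t)cos(5t) - C_2e^(4t)sin(5t) + C_2e^(4t)cos(5t), y(t) = C_1e^(4t)sin(5t) + 2C_1e^(4t)cos(5t) + 2C_2e^(4t)sin(5t) - C_2e^(4t)cos(5t)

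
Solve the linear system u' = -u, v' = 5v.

u(t) = -c_2e^(-t), v(t) = c_1e^(5t)

Coefficient matrix A = [[-1, 0], [0, 5]].
Characteristic polynomial det(A - λI) = λ^2 - 4λ - 5 = 0.
Eigenvalues λ = 5, -1.
For λ=5: (A-λI) row 1 is [-6, 0], so an eigenvector is (0, 1).
For λ=-1: (A-λI) row 2 is [0, 6], so an eigenvector is (-1, 0).
General solution: c_1e^(5t)(0,1) + c_2e^(-t)(-1,0).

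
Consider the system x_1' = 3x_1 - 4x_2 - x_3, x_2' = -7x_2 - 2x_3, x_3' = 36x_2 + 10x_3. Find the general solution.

x_1(t) = c_1e^(2t) + c_3e^(3t), x_2(t) = -2c_1e^(2t) + c_2e^(t), x_3(t) = 9c_1e^(2t) - 4c_2e^(t)

Coefficient matrix A = [[3, -4, -1], [0, -7, -2], [0, 36, 10]].
det(A - λI) = 0 gives eigenvalues λ = 2, 1, 3.
For λ=2: eigenvector (1,-2,9).
For λ=1: eigenvector (0,1,-4).
For λ=3: eigenvector (1,0,0).
General solution: c_1e^(2t)(1,-2,9) + c_2e^(t)(0,1,-4) + c_3e^(3t)(1,0,0).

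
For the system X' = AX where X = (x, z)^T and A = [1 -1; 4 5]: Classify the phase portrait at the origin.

A = [[1,-1],[4,5]]; det(A-λI) = λ^2 - 6λ + 9.
repeated λ = 3 with a single eigenvector.

unstable improper node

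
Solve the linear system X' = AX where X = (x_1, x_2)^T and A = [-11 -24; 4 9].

x_1(t) = 3c_1e^(-3t) - 2c_2e^(t), x_2(t) = -c_1e^(-3t) + c_2e^(t)

Coefficient matrix A = [[-11, -24], [4, 9]].
Characteristic polynomial det(A - λI) = λ^2 + 2λ - 3 = 0.
Eigenvalues λ = -3, 1.
For λ=-3: (A-λI) row 1 is [-8, -24], so an eigenvector is (3, -1).
For λ=1: (A-λI) row 1 is [-12, -24], so an eigenvector is (-2, 1).
General solution: c_1e^(-3t)(3,-1) + c_2e^(t)(-2,1).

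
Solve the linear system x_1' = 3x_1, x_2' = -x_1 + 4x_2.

Coefficient matrix A = [[3, 0], [-1, 4]].
Characteristic polynomial det(A - λI) = λ^2 - 7λ + 12 = 0.
Eigenvalues λ = 4, 3.
For λ=4: (A-λI) row 1 is [-1, 0], so an eigenvector is (0, 1).
For λ=3: (A-λI) row 2 is [-1, 1], so an eigenvector is (-1, -1).
General solution: C_1e^(4t)(0,1) + C_2e^(3t)(-1,-1).

x_1(t) = -C_2e^(3t), x_2(t) = C_1e^(4t) - C_2e^(3t)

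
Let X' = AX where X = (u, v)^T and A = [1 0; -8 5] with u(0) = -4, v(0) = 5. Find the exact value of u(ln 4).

-16

A = [[1,0],[-8,5]]; eigenvalues λ = 1, 5.
Eigenvectors: (1,2) for λ=1, (0,-1) for λ=5.
From the initial condition, c_1 = -4, c_2 = -13.
u(ln 4) = (-4)(4^1)(1) + (-13)(4^5)(0) = -16.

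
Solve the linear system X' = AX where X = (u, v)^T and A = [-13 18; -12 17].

Coefficient matrix A = [[-13, 18], [-12, 17]].
Characteristic polynomial det(A - λI) = λ^2 - 4λ - 5 = 0.
Eigenvalues λ = -1, 5.
For λ=-1: (A-λI) row 1 is [-12, 18], so an eigenvector is (3, 2).
For λ=5: (A-λI) row 1 is [-18, 18], so an eigenvector is (1, 1).
General solution: C_1e^(-t)(3,2) + C_2e^(5t)(1,1).

u(t) = 3C_1e^(-t) + C_2e^(5t), v(t) = 2C_1e^(-t) + C_2e^(5t)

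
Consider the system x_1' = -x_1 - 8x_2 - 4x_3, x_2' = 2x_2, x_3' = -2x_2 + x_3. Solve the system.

Coefficient matrix A = [[-1, -8, -4], [0, 2, 0], [0, -2, 1]].
det(A - λI) = 0 gives eigenvalues λ = -1, 2, 1.
For λ=-1: eigenvector (1,0,0).
For λ=2: eigenvector (0,1,-2).
For λ=1: eigenvector (-2,0,1).
General solution: c_1e^(-t)(1,0,0) + c_2e^(2t)(0,1,-2) + c_3e^(t)(-2,0,1).

x_1(t) = c_1e^(-t) - 2c_3e^(t), x_2(t) = c_2e^(2t), x_3(t) = -2c_2e^(2t) + c_3e^(t)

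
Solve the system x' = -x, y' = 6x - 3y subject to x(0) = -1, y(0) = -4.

x(t) = -e^(-t), y(t) = -3e^(-t) - e^(-3t)

Coefficient matrix A = [[-1, 0], [6, -3]].
Characteristic polynomial det(A - λI) = λ^2 + 4λ + 3 = 0.
Eigenvalues λ = -1, -3.
For λ=-1: (A-λI) row 2 is [6, -2], so an eigenvector is (-1, -3).
For λ=-3: (A-λI) row 1 is [2, 0], so an eigenvector is (0, -1).
General solution: K_1e^(-t)(-1,-3) + K_2e^(-3t)(0,-1).
Applying x(0)=-1, y(0)=-4 gives K_1=1, K_2=1.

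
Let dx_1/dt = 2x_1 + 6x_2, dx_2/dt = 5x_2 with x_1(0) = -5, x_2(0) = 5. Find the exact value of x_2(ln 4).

5120

A = [[2,6],[0,5]]; eigenvalues λ = 2, 5.
Eigenvectors: (1,0) for λ=2, (2,1) for λ=5.
From the initial condition, c_1 = -15, c_2 = 5.
x_2(ln 4) = (-15)(4^2)(0) + (5)(4^5)(1) = 5120.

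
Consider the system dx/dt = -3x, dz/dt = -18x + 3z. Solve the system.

x(t) = -c_1e^(-3t), z(t) = -3c_1e^(-3t) + c_2e^(3t)

Coefficient matrix A = [[-3, 0], [-18, 3]].
Characteristic polynomial det(A - λI) = λ^2 - 9 = 0.
Eigenvalues λ = -3, 3.
For λ=-3: (A-λI) row 2 is [-18, 6], so an eigenvector is (-1, -3).
For λ=3: (A-λI) row 1 is [-6, 0], so an eigenvector is (0, 1).
General solution: c_1e^(-3t)(-1,-3) + c_2e^(3t)(0,1).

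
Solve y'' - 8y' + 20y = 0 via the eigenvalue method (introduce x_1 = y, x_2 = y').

Let x_1 = y, x_2 = y'. Then x_1' = x_2 and x_2' = -20x_1 + 8x_2.
A = [[0,1],[-20,8]]; det(A-λI) = λ^2 - 8λ + 20.
Eigenvalues λ = 4 ± 2i.

y(t) = C_1e^(4t)cos(2t) + C_2e^(4t)sin(2t)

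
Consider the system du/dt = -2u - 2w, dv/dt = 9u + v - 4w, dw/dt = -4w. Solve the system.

u(t) = c_1e^(-2t) + c_3e^(-4t), v(t) = -3c_1e^(-2t) + c_2e^(t) - c_3e^(-4t), w(t) = c_3e^(-4t)

Coefficient matrix A = [[-2, 0, -2], [9, 1, -4], [0, 0, -4]].
det(A - λI) = 0 gives eigenvalues λ = -2, 1, -4.
For λ=-2: eigenvector (1,-3,0).
For λ=1: eigenvector (0,1,0).
For λ=-4: eigenvector (1,-1,1).
General solution: c_1e^(-2t)(1,-3,0) + c_2e^(t)(0,1,0) + c_3e^(-4t)(1,-1,1).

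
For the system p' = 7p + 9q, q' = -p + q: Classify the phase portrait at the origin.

A = [[7,9],[-1,1]]; det(A-λI) = λ^2 - 8λ + 16.
repeated λ = 4 with a single eigenvector.

unstable improper node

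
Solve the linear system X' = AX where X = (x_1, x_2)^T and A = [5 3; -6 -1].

x_1(t) = -c_1e^(2t)sin(3t) + c_2e^(2t)cos(3t), x_2(t) = c_1e^(2t)sin(3t) - c_1e^(2t)cos(3t) - c_2e^(2t)sin(3t) - c_2e^(2t)cos(3t)

Coefficient matrix A = [[5, 3], [-6, -1]].
Characteristic polynomial det(A - λI) = λ^2 - 4λ + 13 = 0.
Eigenvalues λ = 2 ± 3i (complex conjugate pair).
For λ=2+3i: an eigenvector is (0,-1) - i(-1,1) = (0 + i, -1 - i).
A real fundamental pair from Re and Im of e^((2+3i)t)v: X_1 = e^(2t)(cos(3t)·(0,-1) + sin(3t)·(-1,1)), X_2 = e^(2t)(sin(3t)·(0,-1) - cos(3t)·(-1,1)).
General solution: c_1X_1 + c_2X_2.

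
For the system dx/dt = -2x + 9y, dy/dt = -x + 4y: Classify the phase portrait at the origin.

unstable improper node

A = [[-2,9],[-1,4]]; det(A-λI) = λ^2 - 2λ + 1.
repeated λ = 1 with a single eigenvector.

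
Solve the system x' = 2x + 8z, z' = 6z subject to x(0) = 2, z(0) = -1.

x(t) = -2e^(6t) + 4e^(2t), z(t) = -e^(6t)

Coefficient matrix A = [[2, 8], [0, 6]].
Characteristic polynomial det(A - λI) = λ^2 - 8λ + 12 = 0.
Eigenvalues λ = 2, 6.
For λ=2: (A-λI) row 1 is [0, 8], so an eigenvector is (1, 0).
For λ=6: (A-λI) row 1 is [-4, 8], so an eigenvector is (-2, -1).
General solution: K_1e^(2t)(1,0) + K_2e^(6t)(-2,-1).
Applying x(0)=2, z(0)=-1 gives K_1=4, K_2=1.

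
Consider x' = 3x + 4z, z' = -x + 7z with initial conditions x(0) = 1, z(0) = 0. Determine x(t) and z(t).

x(t) = -2te^(5t) + e^(5t), z(t) = -te^(5t)

Coefficient matrix A = [[3, 4], [-1, 7]].
Characteristic polynomial det(A - λI) = λ^2 - 10λ + 25 = 0.
Single eigenvalue λ = 5 with algebraic multiplicity 2.
Eigenvector v = (2,1); generalized eigenvector w with (A-λI)w=v is (3,2).
General solution: e^(5t)[C_1·v + C_2·(t·v + w)].
Applying x(0)=1, z(0)=0 gives C_1=2, C_2=-1.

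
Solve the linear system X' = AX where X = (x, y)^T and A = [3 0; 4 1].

Coefficient matrix A = [[3, 0], [4, 1]].
Characteristic polynomial det(A - λI) = λ^2 - 4λ + 3 = 0.
Eigenvalues λ = 3, 1.
For λ=3: (A-λI) row 2 is [4, -2], so an eigenvector is (-1, -2).
For λ=1: (A-λI) row 1 is [2, 0], so an eigenvector is (0, -1).
General solution: C_1e^(3t)(-1,-2) + C_2e^(t)(0,-1).

x(t) = -C_1e^(3t), y(t) = -2C_1e^(3t) - C_2e^(t)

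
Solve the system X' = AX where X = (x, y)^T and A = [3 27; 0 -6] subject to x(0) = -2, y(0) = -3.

x(t) = -11e^(3t) + 9e^(-6t), y(t) = -3e^(-6t)

Coefficient matrix A = [[3, 27], [0, -6]].
Characteristic polynomial det(A - λI) = λ^2 + 3λ - 18 = 0.
Eigenvalues λ = -6, 3.
For λ=-6: (A-λI) row 1 is [9, 27], so an eigenvector is (-3, 1).
For λ=3: (A-λI) row 1 is [0, 27], so an eigenvector is (-1, 0).
General solution: c_1e^(-6t)(-3,1) + c_2e^(3t)(-1,0).
Applying x(0)=-2, y(0)=-3 gives c_1=-3, c_2=11.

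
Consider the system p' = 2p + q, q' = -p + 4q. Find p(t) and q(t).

Coefficient matrix A = [[2, 1], [-1, 4]].
Characteristic polynomial det(A - λI) = λ^2 - 6λ + 9 = 0.
Single eigenvalue λ = 3 with algebraic multiplicity 2.
Eigenvector v = (-1,-1); generalized eigenvector w with (A-λI)w=v is (-2,-3).
General solution: e^(3t)[C_1·v + C_2·(t·v + w)].

p(t) = -C_1e^(3t) - C_2te^(3t) - 2C_2e^(3t), q(t) = -C_1e^(3t) - C_2te^(3t) - 3C_2e^(3t)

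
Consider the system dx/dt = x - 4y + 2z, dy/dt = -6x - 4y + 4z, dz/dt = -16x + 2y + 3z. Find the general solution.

Coefficient matrix A = [[1, -4, 2], [-6, -4, 4], [-16, 2, 3]].
det(A - λI) = 0 gives eigenvalues λ = -3, 4, -1.
For λ=-3: eigenvector (1,2,2).
For λ=4: eigenvector (0,1,2).
For λ=-1: eigenvector (1,2,3).
General solution: K_1e^(-3t)(1,2,2) + K_2e^(4t)(0,1,2) + K_3e^(-t)(1,2,3).

x(t) = K_1e^(-3t) + K_3e^(-t), y(t) = 2K_1e^(-3t) + K_2e^(4t) + 2K_3e^(-t), z(t) = 2K_1e^(-3t) + 2K_2e^(4t) + 3K_3e^(-t)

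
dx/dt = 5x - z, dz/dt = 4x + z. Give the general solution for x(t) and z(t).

x(t) = -c_1e^(3t) - c_2te^(3t) + c_2e^(3t), z(t) = -2c_1e^(3t) - 2c_2te^(3t) + 3c_2e^(3t)

Coefficient matrix A = [[5, -1], [4, 1]].
Characteristic polynomial det(A - λI) = λ^2 - 6λ + 9 = 0.
Single eigenvalue λ = 3 with algebraic multiplicity 2.
Eigenvector v = (-1,-2); generalized eigenvector w with (A-λI)w=v is (1,3).
General solution: e^(3t)[c_1·v + c_2·(t·v + w)].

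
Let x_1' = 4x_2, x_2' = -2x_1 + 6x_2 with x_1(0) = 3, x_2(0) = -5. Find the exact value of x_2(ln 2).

A = [[0,4],[-2,6]]; eigenvalues λ = 2, 4.
Eigenvectors: (2,1) for λ=2, (-1,-1) for λ=4.
From the initial condition, c_1 = 8, c_2 = 13.
x_2(ln 2) = (8)(2^2)(1) + (13)(2^4)(-1) = -176.

-176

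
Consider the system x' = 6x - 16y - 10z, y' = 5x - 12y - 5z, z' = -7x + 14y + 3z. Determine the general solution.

x(t) = 2K_1e^(-2t) + K_2e^(-4t) - 2K_3e^(3t), y(t) = K_1e^(-2t) - K_3e^(3t), z(t) = K_2e^(-4t) + K_3e^(3t)

Coefficient matrix A = [[6, -16, -10], [5, -12, -5], [-7, 14, 3]].
det(A - λI) = 0 gives eigenvalues λ = -2, -4, 3.
For λ=-2: eigenvector (2,1,0).
For λ=-4: eigenvector (1,0,1).
For λ=3: eigenvector (-2,-1,1).
General solution: K_1e^(-2t)(2,1,0) + K_2e^(-4t)(1,0,1) + K_3e^(3t)(-2,-1,1).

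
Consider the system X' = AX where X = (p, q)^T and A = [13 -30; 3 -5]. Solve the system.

Coefficient matrix A = [[13, -30], [3, -5]].
Characteristic polynomial det(A - λI) = λ^2 - 8λ + 25 = 0.
Eigenvalues λ = 4 ± 3i (complex conjugate pair).
For λ=4+3i: an eigenvector is (-1,0) - i(-3,-1) = (-1 + 3i, 0 + i).
A real fundamental pair from Re and Im of e^((4+3i)t)v: X_1 = e^(4t)(cos(3t)·(-1,0) + sin(3t)·(-3,-1)), X_2 = e^(4t)(sin(3t)·(-1,0) - cos(3t)·(-3,-1)).
General solution: K_1X_1 + K_2X_2.

p(t) = -3K_1e^(4t)sin(3t) - K_1e^(4t)cos(3t) - K_2e^(4t)sin(3t) + 3K_2e^(4t)cos(3t), q(t) = -K_1e^(4t)sin(3t) + K_2e^(4t)cos(3t)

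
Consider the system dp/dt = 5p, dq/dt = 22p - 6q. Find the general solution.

Coefficient matrix A = [[5, 0], [22, -6]].
Characteristic polynomial det(A - λI) = λ^2 + λ - 30 = 0.
Eigenvalues λ = 5, -6.
For λ=5: (A-λI) row 2 is [22, -11], so an eigenvector is (-1, -2).
For λ=-6: (A-λI) row 1 is [11, 0], so an eigenvector is (0, -1).
General solution: c_1e^(5t)(-1,-2) + c_2e^(-6t)(0,-1).

p(t) = -c_1e^(5t), q(t) = -2c_1e^(5t) - c_2e^(-6t)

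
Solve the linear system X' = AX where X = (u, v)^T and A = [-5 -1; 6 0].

Coefficient matrix A = [[-5, -1], [6, 0]].
Characteristic polynomial det(A - λI) = λ^2 + 5λ + 6 = 0.
Eigenvalues λ = -2, -3.
For λ=-2: (A-λI) row 1 is [-3, -1], so an eigenvector is (-1, 3).
For λ=-3: (A-λI) row 1 is [-2, -1], so an eigenvector is (-1, 2).
General solution: c_1e^(-2t)(-1,3) + c_2e^(-3t)(-1,2).

u(t) = -c_1e^(-2t) - c_2e^(-3t), v(t) = 3c_1e^(-2t) + 2c_2e^(-3t)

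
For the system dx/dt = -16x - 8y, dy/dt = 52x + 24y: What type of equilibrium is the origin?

A = [[-16,-8],[52,24]]; det(A-λI) = λ^2 - 8λ + 32.
λ = 4 ± 4i: positive real part.

unstable spiral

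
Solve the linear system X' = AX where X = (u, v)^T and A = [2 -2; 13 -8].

Coefficient matrix A = [[2, -2], [13, -8]].
Characteristic polynomial det(A - λI) = λ^2 + 6λ + 10 = 0.
Eigenvalues λ = -3 ± i (complex conjugate pair).
For λ=-3+i: an eigenvector is (1,2) - i(1,3) = (1 - i, 2 - 3i).
A real fundamental pair from Re and Im of e^((-3+i)t)v: X_1 = e^(-3t)(cos(t)·(1,2) + sin(t)·(1,3)), X_2 = e^(-3t)(sin(t)·(1,2) - cos(t)·(1,3)).
General solution: c_1X_1 + c_2X_2.

u(t) = c_1e^(-3t)sin(t) + c_1e^(-3t)cos(t) + c_2e^(-3t)sin(t) - c_2e^(-3t)cos(t), v(t) = 3c_1e^(-3t)sin(t) + 2c_1e^(-3t)cos(t) + 2c_2e^(-3t)sin(t) - 3c_2e^(-3t)cos(t)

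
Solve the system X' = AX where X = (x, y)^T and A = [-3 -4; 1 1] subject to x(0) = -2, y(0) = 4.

Coefficient matrix A = [[-3, -4], [1, 1]].
Characteristic polynomial det(A - λI) = λ^2 + 2λ + 1 = 0.
Single eigenvalue λ = -1 with algebraic multiplicity 2.
Eigenvector v = (-2,1); generalized eigenvector w with (A-λI)w=v is (3,-1).
General solution: e^(-t)[C_1·v + C_2·(t·v + w)].
Applying x(0)=-2, y(0)=4 gives C_1=10, C_2=6.

x(t) = -12te^(-t) - 2e^(-t), y(t) = 6te^(-t) + 4e^(-t)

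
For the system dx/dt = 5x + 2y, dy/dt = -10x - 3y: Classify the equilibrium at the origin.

A = [[5,2],[-10,-3]]; det(A-λI) = λ^2 - 2λ + 5.
λ = 1 ± 2i: positive real part.

unstable spiral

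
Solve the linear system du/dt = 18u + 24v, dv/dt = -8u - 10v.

Coefficient matrix A = [[18, 24], [-8, -10]].
Characteristic polynomial det(A - λI) = λ^2 - 8λ + 12 = 0.
Eigenvalues λ = 2, 6.
For λ=2: (A-λI) row 1 is [16, 24], so an eigenvector is (3, -2).
For λ=6: (A-λI) row 1 is [12, 24], so an eigenvector is (2, -1).
General solution: K_1e^(2t)(3,-2) + K_2e^(6t)(2,-1).

u(t) = 3K_1e^(2t) + 2K_2e^(6t), v(t) = -2K_1e^(2t) - K_2e^(6t)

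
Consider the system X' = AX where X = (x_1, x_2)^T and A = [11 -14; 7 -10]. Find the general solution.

Coefficient matrix A = [[11, -14], [7, -10]].
Characteristic polynomial det(A - λI) = λ^2 - λ - 12 = 0.
Eigenvalues λ = 4, -3.
For λ=4: (A-λI) row 1 is [7, -14], so an eigenvector is (2, 1).
For λ=-3: (A-λI) row 1 is [14, -14], so an eigenvector is (1, 1).
General solution: C_1e^(4t)(2,1) + C_2e^(-3t)(1,1).

x_1(t) = 2C_1e^(4t) + C_2e^(-3t), x_2(t) = C_1e^(4t) + C_2e^(-3t)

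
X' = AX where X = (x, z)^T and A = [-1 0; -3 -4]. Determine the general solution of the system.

Coefficient matrix A = [[-1, 0], [-3, -4]].
Characteristic polynomial det(A - λI) = λ^2 + 5λ + 4 = 0.
Eigenvalues λ = -1, -4.
For λ=-1: (A-λI) row 2 is [-3, -3], so an eigenvector is (1, -1).
For λ=-4: (A-λI) row 1 is [3, 0], so an eigenvector is (0, 1).
General solution: K_1e^(-t)(1,-1) + K_2e^(-4t)(0,1).

x(t) = K_1e^(-t), z(t) = -K_1e^(-t) + K_2e^(-4t)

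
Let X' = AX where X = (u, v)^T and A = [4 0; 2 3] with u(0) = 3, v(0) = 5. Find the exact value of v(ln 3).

459

A = [[4,0],[2,3]]; eigenvalues λ = 4, 3.
Eigenvectors: (-1,-2) for λ=4, (0,-1) for λ=3.
From the initial condition, c_1 = -3, c_2 = 1.
v(ln 3) = (-3)(3^4)(-2) + (1)(3^3)(-1) = 459.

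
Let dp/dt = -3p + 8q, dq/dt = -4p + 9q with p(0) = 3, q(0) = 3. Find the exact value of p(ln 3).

729

A = [[-3,8],[-4,9]]; eigenvalues λ = 5, 1.
Eigenvectors: (-1,-1) for λ=5, (-2,-1) for λ=1.
From the initial condition, c_1 = -3, c_2 = 0.
p(ln 3) = (-3)(3^5)(-1) + (0)(3^1)(-2) = 729.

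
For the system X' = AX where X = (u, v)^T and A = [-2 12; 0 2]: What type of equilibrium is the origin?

A = [[-2,12],[0,2]]; det(A-λI) = λ^2 - 4.
λ = -2, 2: opposite signs.

saddle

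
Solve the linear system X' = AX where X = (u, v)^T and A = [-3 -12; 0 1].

u(t) = -3c_1e^(t) + c_2e^(-3t), v(t) = c_1e^(t)

Coefficient matrix A = [[-3, -12], [0, 1]].
Characteristic polynomial det(A - λI) = λ^2 + 2λ - 3 = 0.
Eigenvalues λ = 1, -3.
For λ=1: (A-λI) row 1 is [-4, -12], so an eigenvector is (-3, 1).
For λ=-3: (A-λI) row 1 is [0, -12], so an eigenvector is (1, 0).
General solution: c_1e^(t)(-3,1) + c_2e^(-3t)(1,0).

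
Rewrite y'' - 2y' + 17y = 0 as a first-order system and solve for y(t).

y(t) = K_1e^(t)cos(4t) + K_2e^(t)sin(4t)

Let x_1 = y, x_2 = y'. Then x_1' = x_2 and x_2' = -17x_1 + 2x_2.
A = [[0,1],[-17,2]]; det(A-λI) = λ^2 - 2λ + 17.
Eigenvalues λ = 1 ± 4i.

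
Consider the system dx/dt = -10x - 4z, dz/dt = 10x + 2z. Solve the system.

x(t) = K_1e^(-4t)sin(2t) - K_1e^(-4t)cos(2t) - K_2e^(-4t)sin(2t) - K_2e^(-4t)cos(2t), z(t) = -2K_1e^(-4t)sin(2t) + K_1e^(-4t)cos(2t) + K_2e^(-4t)sin(2t) + 2K_2e^(-4t)cos(2t)

Coefficient matrix A = [[-10, -4], [10, 2]].
Characteristic polynomial det(A - λI) = λ^2 + 8λ + 20 = 0.
Eigenvalues λ = -4 ± 2i (complex conjugate pair).
For λ=-4+2i: an eigenvector is (-1,1) - i(1,-2) = (-1 - i, 1 + 2i).
A real fundamental pair from Re and Im of e^((-4+2i)t)v: X_1 = e^(-4t)(cos(2t)·(-1,1) + sin(2t)·(1,-2)), X_2 = e^(-4t)(sin(2t)·(-1,1) - cos(2t)·(1,-2)).
General solution: K_1X_1 + K_2X_2.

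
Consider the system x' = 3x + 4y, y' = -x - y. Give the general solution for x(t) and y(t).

x(t) = -2C_1e^(t) - 2C_2te^(t) - 3C_2e^(t), y(t) = C_1e^(t) + C_2te^(t) + C_2e^(t)

Coefficient matrix A = [[3, 4], [-1, -1]].
Characteristic polynomial det(A - λI) = λ^2 - 2λ + 1 = 0.
Single eigenvalue λ = 1 with algebraic multiplicity 2.
Eigenvector v = (-2,1); generalized eigenvector w with (A-λI)w=v is (-3,1).
General solution: e^(t)[C_1·v + C_2·(t·v + w)].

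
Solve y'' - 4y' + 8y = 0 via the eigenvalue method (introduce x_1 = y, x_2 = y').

Let x_1 = y, x_2 = y'. Then x_1' = x_2 and x_2' = -8x_1 + 4x_2.
A = [[0,1],[-8,4]]; det(A-λI) = λ^2 - 4λ + 8.
Eigenvalues λ = 2 ± 2i.

y(t) = K_1e^(2t)cos(2t) + K_2e^(2t)sin(2t)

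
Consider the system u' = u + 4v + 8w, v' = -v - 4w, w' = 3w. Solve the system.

u(t) = -2K_1e^(-t) + K_2e^(t) + 2K_3e^(3t), v(t) = K_1e^(-t) - K_3e^(3t), w(t) = K_3e^(3t)

Coefficient matrix A = [[1, 4, 8], [0, -1, -4], [0, 0, 3]].
det(A - λI) = 0 gives eigenvalues λ = -1, 1, 3.
For λ=-1: eigenvector (-2,1,0).
For λ=1: eigenvector (1,0,0).
For λ=3: eigenvector (2,-1,1).
General solution: K_1e^(-t)(-2,1,0) + K_2e^(t)(1,0,0) + K_3e^(3t)(2,-1,1).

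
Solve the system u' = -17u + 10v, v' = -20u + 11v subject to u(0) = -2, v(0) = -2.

Coefficient matrix A = [[-17, 10], [-20, 11]].
Characteristic polynomial det(A - λI) = λ^2 + 6λ + 13 = 0.
Eigenvalues λ = -3 ± 2i (complex conjugate pair).
For λ=-3+2i: an eigenvector is (2,3) - i(1,1) = (2 - i, 3 - i).
A real fundamental pair from Re and Im of e^((-3+2i)t)v: X_1 = e^(-3t)(cos(2t)·(2,3) + sin(2t)·(1,1)), X_2 = e^(-3t)(sin(2t)·(2,3) - cos(2t)·(1,1)).
General solution: K_1X_1 + K_2X_2.
Applying u(0)=-2, v(0)=-2 gives K_1=0, K_2=2.

u(t) = 4e^(-3t)sin(2t) - 2e^(-3t)cos(2t), v(t) = 6e^(-3t)sin(2t) - 2e^(-3t)cos(2t)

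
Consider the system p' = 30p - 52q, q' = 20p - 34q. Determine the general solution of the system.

p(t) = -2C_1e^(-2t)sin(4t) + 3C_1e^(-2t)cos(4t) + 3C_2e^(-2t)sin(4t) + 2C_2e^(-2t)cos(4t), q(t) = -C_1e^(-2t)sin(4t) + 2C_1e^(-2t)cos(4t) + 2C_2e^(-2t)sin(4t) + C_2e^(-2t)cos(4t)

Coefficient matrix A = [[30, -52], [20, -34]].
Characteristic polynomial det(A - λI) = λ^2 + 4λ + 20 = 0.
Eigenvalues λ = -2 ± 4i (complex conjugate pair).
For λ=-2+4i: an eigenvector is (3,2) - i(-2,-1) = (3 + 2i, 2 + i).
A real fundamental pair from Re and Im of e^((-2+4i)t)v: X_1 = e^(-2t)(cos(4t)·(3,2) + sin(4t)·(-2,-1)), X_2 = e^(-2t)(sin(4t)·(3,2) - cos(4t)·(-2,-1)).
General solution: C_1X_1 + C_2X_2.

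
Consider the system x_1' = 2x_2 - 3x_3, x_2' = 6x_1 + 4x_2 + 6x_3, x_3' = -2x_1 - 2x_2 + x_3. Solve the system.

x_1(t) = C_1e^(3t) + 2C_2e^(4t) + C_3e^(-2t), x_2(t) = C_2e^(4t) - C_3e^(-2t), x_3(t) = -C_1e^(3t) - 2C_2e^(4t)

Coefficient matrix A = [[0, 2, -3], [6, 4, 6], [-2, -2, 1]].
det(A - λI) = 0 gives eigenvalues λ = 3, 4, -2.
For λ=3: eigenvector (1,0,-1).
For λ=4: eigenvector (2,1,-2).
For λ=-2: eigenvector (1,-1,0).
General solution: C_1e^(3t)(1,0,-1) + C_2e^(4t)(2,1,-2) + C_3e^(-2t)(1,-1,0).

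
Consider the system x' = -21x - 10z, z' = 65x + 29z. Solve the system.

Coefficient matrix A = [[-21, -10], [65, 29]].
Characteristic polynomial det(A - λI) = λ^2 - 8λ + 41 = 0.
Eigenvalues λ = 4 ± 5i (complex conjugate pair).
For λ=4+5i: an eigenvector is (1,-3) - i(1,-2) = (1 - i, -3 + 2i).
A real fundamental pair from Re and Im of e^((4+5i)t)v: X_1 = e^(4t)(cos(5t)·(1,-3) + sin(5t)·(1,-2)), X_2 = e^(4t)(sin(5t)·(1,-3) - cos(5t)·(1,-2)).
General solution: c_1X_1 + c_2X_2.

x(t) = c_1e^(4t)sin(5t) + c_1e^(4t)cos(5t) + c_2e^(4t)sin(5t) - c_2e^(4t)cos(5t), z(t) = -2c_1e^(4t)sin(5t) - 3c_1e^(4t)cos(5t) - 3c_2e^(4t)sin(5t) + 2c_2e^(4t)cos(5t)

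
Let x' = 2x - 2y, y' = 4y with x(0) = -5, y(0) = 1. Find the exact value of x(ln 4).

-320

A = [[2,-2],[0,4]]; eigenvalues λ = 2, 4.
Eigenvectors: (-1,0) for λ=2, (-1,1) for λ=4.
From the initial condition, c_1 = 4, c_2 = 1.
x(ln 4) = (4)(4^2)(-1) + (1)(4^4)(-1) = -320.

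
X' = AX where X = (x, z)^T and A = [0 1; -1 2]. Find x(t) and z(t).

Coefficient matrix A = [[0, 1], [-1, 2]].
Characteristic polynomial det(A - λI) = λ^2 - 2λ + 1 = 0.
Single eigenvalue λ = 1 with algebraic multiplicity 2.
Eigenvector v = (-1,-1); generalized eigenvector w with (A-λI)w=v is (2,1).
General solution: e^(t)[K_1·v + K_2·(t·v + w)].

x(t) = -K_1e^(t) - K_2te^(t) + 2K_2e^(t), z(t) = -K_1e^(t) - K_2te^(t) + K_2e^(t)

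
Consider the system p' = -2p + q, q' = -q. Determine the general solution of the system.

Coefficient matrix A = [[-2, 1], [0, -1]].
Characteristic polynomial det(A - λI) = λ^2 + 3λ + 2 = 0.
Eigenvalues λ = -2, -1.
For λ=-2: (A-λI) row 1 is [0, 1], so an eigenvector is (-1, 0).
For λ=-1: (A-λI) row 1 is [-1, 1], so an eigenvector is (1, 1).
General solution: C_1e^(-2t)(-1,0) + C_2e^(-t)(1,1).

p(t) = -C_1e^(-2t) + C_2e^(-t), q(t) = C_2e^(-t)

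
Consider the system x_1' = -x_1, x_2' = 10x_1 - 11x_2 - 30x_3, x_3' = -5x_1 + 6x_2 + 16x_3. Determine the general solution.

Coefficient matrix A = [[-1, 0, 0], [10, -11, -30], [-5, 6, 16]].
det(A - λI) = 0 gives eigenvalues λ = 4, 1, -1.
For λ=4: eigenvector (0,-2,1).
For λ=1: eigenvector (0,5,-2).
For λ=-1: eigenvector (1,-2,1).
General solution: K_1e^(4t)(0,-2,1) + K_2e^(t)(0,5,-2) + K_3e^(-t)(1,-2,1).

x_1(t) = K_3e^(-t), x_2(t) = -2K_1e^(4t) + 5K_2e^(t) - 2K_3e^(-t), x_3(t) = K_1e^(4t) - 2K_2e^(t) + K_3e^(-t)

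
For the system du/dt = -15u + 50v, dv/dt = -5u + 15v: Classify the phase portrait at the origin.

A = [[-15,50],[-5,15]]; det(A-λI) = λ^2 + 25.
λ = 0 ± 5i: zero real part.

center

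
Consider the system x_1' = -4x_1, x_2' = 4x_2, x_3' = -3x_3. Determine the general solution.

x_1(t) = K_1e^(-4t), x_2(t) = K_2e^(4t), x_3(t) = K_3e^(-3t)

Coefficient matrix A = [[-4, 0, 0], [0, 4, 0], [0, 0, -3]].
det(A - λI) = 0 gives eigenvalues λ = -4, 4, -3.
For λ=-4: eigenvector (1,0,0).
For λ=4: eigenvector (0,1,0).
For λ=-3: eigenvector (0,0,1).
General solution: K_1e^(-4t)(1,0,0) + K_2e^(4t)(0,1,0) + K_3e^(-3t)(0,0,1).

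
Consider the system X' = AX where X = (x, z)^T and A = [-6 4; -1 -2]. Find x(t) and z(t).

Coefficient matrix A = [[-6, 4], [-1, -2]].
Characteristic polynomial det(A - λI) = λ^2 + 8λ + 16 = 0.
Single eigenvalue λ = -4 with algebraic multiplicity 2.
Eigenvector v = (-2,-1); generalized eigenvector w with (A-λI)w=v is (-1,-1).
General solution: e^(-4t)[K_1·v + K_2·(t·v + w)].

x(t) = -2K_1e^(-4t) - 2K_2te^(-4t) - K_2e^(-4t), z(t) = -K_1e^(-4t) - K_2te^(-4t) - K_2e^(-4t)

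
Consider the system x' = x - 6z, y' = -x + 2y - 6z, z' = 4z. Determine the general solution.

Coefficient matrix A = [[1, 0, -6], [-1, 2, -6], [0, 0, 4]].
det(A - λI) = 0 gives eigenvalues λ = 1, 2, 4.
For λ=1: eigenvector (1,1,0).
For λ=2: eigenvector (0,1,0).
For λ=4: eigenvector (-2,-2,1).
General solution: C_1e^(t)(1,1,0) + C_2e^(2t)(0,1,0) + C_3e^(4t)(-2,-2,1).

x(t) = C_1e^(t) - 2C_3e^(4t), y(t) = C_1e^(t) + C_2e^(2t) - 2C_3e^(4t), z(t) = C_3e^(4t)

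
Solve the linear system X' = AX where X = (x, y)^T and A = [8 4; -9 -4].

Coefficient matrix A = [[8, 4], [-9, -4]].
Characteristic polynomial det(A - λI) = λ^2 - 4λ + 4 = 0.
Single eigenvalue λ = 2 with algebraic multiplicity 2.
Eigenvector v = (2,-3); generalized eigenvector w with (A-λI)w=v is (-1,2).
General solution: e^(2t)[K_1·v + K_2·(t·v + w)].

x(t) = 2K_1e^(2t) + 2K_2te^(2t) - K_2e^(2t), y(t) = -3K_1e^(2t) - 3K_2te^(2t) + 2K_2e^(2t)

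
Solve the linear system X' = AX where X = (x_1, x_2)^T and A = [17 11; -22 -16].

Coefficient matrix A = [[17, 11], [-22, -16]].
Characteristic polynomial det(A - λI) = λ^2 - λ - 30 = 0.
Eigenvalues λ = 6, -5.
For λ=6: (A-λI) row 1 is [11, 11], so an eigenvector is (1, -1).
For λ=-5: (A-λI) row 1 is [22, 11], so an eigenvector is (1, -2).
General solution: C_1e^(6t)(1,-1) + C_2e^(-5t)(1,-2).

x_1(t) = C_1e^(6t) + C_2e^(-5t), x_2(t) = -C_1e^(6t) - 2C_2e^(-5t)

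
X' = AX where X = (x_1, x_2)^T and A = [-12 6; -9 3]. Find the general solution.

x_1(t) = -c_1e^(-6t) + 2c_2e^(-3t), x_2(t) = -c_1e^(-6t) + 3c_2e^(-3t)

Coefficient matrix A = [[-12, 6], [-9, 3]].
Characteristic polynomial det(A - λI) = λ^2 + 9λ + 18 = 0.
Eigenvalues λ = -6, -3.
For λ=-6: (A-λI) row 1 is [-6, 6], so an eigenvector is (-1, -1).
For λ=-3: (A-λI) row 1 is [-9, 6], so an eigenvector is (2, 3).
General solution: c_1e^(-6t)(-1,-1) + c_2e^(-3t)(2,3).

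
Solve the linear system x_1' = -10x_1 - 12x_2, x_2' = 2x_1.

Coefficient matrix A = [[-10, -12], [2, 0]].
Characteristic polynomial det(A - λI) = λ^2 + 10λ + 24 = 0.
Eigenvalues λ = -4, -6.
For λ=-4: (A-λI) row 1 is [-6, -12], so an eigenvector is (-2, 1).
For λ=-6: (A-λI) row 1 is [-4, -12], so an eigenvector is (3, -1).
General solution: C_1e^(-4t)(-2,1) + C_2e^(-6t)(3,-1).

x_1(t) = -2C_1e^(-4t) + 3C_2e^(-6t), x_2(t) = C_1e^(-4t) - C_2e^(-6t)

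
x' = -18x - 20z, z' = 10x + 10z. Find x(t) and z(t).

x(t) = 3c_1e^(-4t)sin(2t) + c_1e^(-4t)cos(2t) + c_2e^(-4t)sin(2t) - 3c_2e^(-4t)cos(2t), z(t) = -2c_1e^(-4t)sin(2t) - c_1e^(-4t)cos(2t) - c_2e^(-4t)sin(2t) + 2c_2e^(-4t)cos(2t)

Coefficient matrix A = [[-18, -20], [10, 10]].
Characteristic polynomial det(A - λI) = λ^2 + 8λ + 20 = 0.
Eigenvalues λ = -4 ± 2i (complex conjugate pair).
For λ=-4+2i: an eigenvector is (1,-1) - i(3,-2) = (1 - 3i, -1 + 2i).
A real fundamental pair from Re and Im of e^((-4+2i)t)v: X_1 = e^(-4t)(cos(2t)·(1,-1) + sin(2t)·(3,-2)), X_2 = e^(-4t)(sin(2t)·(1,-1) - cos(2t)·(3,-2)).
General solution: c_1X_1 + c_2X_2.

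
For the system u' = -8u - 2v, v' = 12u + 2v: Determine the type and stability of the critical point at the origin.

stable node

A = [[-8,-2],[12,2]]; det(A-λI) = λ^2 + 6λ + 8.
λ = -2, -4: both negative.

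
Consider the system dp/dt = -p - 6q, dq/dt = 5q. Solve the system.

Coefficient matrix A = [[-1, -6], [0, 5]].
Characteristic polynomial det(A - λI) = λ^2 - 4λ - 5 = 0.
Eigenvalues λ = 5, -1.
For λ=5: (A-λI) row 1 is [-6, -6], so an eigenvector is (1, -1).
For λ=-1: (A-λI) row 1 is [0, -6], so an eigenvector is (-1, 0).
General solution: c_1e^(5t)(1,-1) + c_2e^(-t)(-1,0).

p(t) = c_1e^(5t) - c_2e^(-t), q(t) = -c_1e^(5t)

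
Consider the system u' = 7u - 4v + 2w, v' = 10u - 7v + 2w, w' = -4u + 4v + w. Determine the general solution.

Coefficient matrix A = [[7, -4, 2], [10, -7, 2], [-4, 4, 1]].
det(A - λI) = 0 gives eigenvalues λ = 3, -3, 1.
For λ=3: eigenvector (1,1,0).
For λ=-3: eigenvector (-1,-2,1).
For λ=1: eigenvector (-1,-1,1).
General solution: K_1e^(3t)(1,1,0) + K_2e^(-3t)(-1,-2,1) + K_3e^(t)(-1,-1,1).

u(t) = K_1e^(3t) - K_2e^(-3t) - K_3e^(t), v(t) = K_1e^(3t) - 2K_2e^(-3t) - K_3e^(t), w(t) = K_2e^(-3t) + K_3e^(t)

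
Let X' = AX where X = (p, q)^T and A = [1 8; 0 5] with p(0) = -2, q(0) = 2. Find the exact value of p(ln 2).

116

A = [[1,8],[0,5]]; eigenvalues λ = 5, 1.
Eigenvectors: (-2,-1) for λ=5, (-1,0) for λ=1.
From the initial condition, c_1 = -2, c_2 = 6.
p(ln 2) = (-2)(2^5)(-2) + (6)(2^1)(-1) = 116.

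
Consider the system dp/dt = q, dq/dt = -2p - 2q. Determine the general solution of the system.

p(t) = -c_1e^(-t)sin(t) + c_2e^(-t)cos(t), q(t) = c_1e^(-t)sin(t) - c_1e^(-t)cos(t) - c_2e^(-t)sin(t) - c_2e^(-t)cos(t)

Coefficient matrix A = [[0, 1], [-2, -2]].
Characteristic polynomial det(A - λI) = λ^2 + 2λ + 2 = 0.
Eigenvalues λ = -1 ± i (complex conjugate pair).
For λ=-1+i: an eigenvector is (0,-1) - i(-1,1) = (0 + i, -1 - i).
A real fundamental pair from Re and Im of e^((-1+i)t)v: X_1 = e^(-t)(cos(t)·(0,-1) + sin(t)·(-1,1)), X_2 = e^(-t)(sin(t)·(0,-1) - cos(t)·(-1,1)).
General solution: c_1X_1 + c_2X_2.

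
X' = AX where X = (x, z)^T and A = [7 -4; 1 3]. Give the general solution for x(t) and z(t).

x(t) = -2c_1e^(5t) - 2c_2te^(5t) + c_2e^(5t), z(t) = -c_1e^(5t) - c_2te^(5t) + c_2e^(5t)

Coefficient matrix A = [[7, -4], [1, 3]].
Characteristic polynomial det(A - λI) = λ^2 - 10λ + 25 = 0.
Single eigenvalue λ = 5 with algebraic multiplicity 2.
Eigenvector v = (-2,-1); generalized eigenvector w with (A-λI)w=v is (1,1).
General solution: e^(5t)[c_1·v + c_2·(t·v + w)].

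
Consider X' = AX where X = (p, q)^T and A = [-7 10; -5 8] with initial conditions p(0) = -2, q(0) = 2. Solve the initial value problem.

Coefficient matrix A = [[-7, 10], [-5, 8]].
Characteristic polynomial det(A - λI) = λ^2 - λ - 6 = 0.
Eigenvalues λ = 3, -2.
For λ=3: (A-λI) row 1 is [-10, 10], so an eigenvector is (-1, -1).
For λ=-2: (A-λI) row 1 is [-5, 10], so an eigenvector is (2, 1).
General solution: C_1e^(3t)(-1,-1) + C_2e^(-2t)(2,1).
Applying p(0)=-2, q(0)=2 gives C_1=-6, C_2=-4.

p(t) = 6e^(3t) - 8e^(-2t), q(t) = 6e^(3t) - 4e^(-2t)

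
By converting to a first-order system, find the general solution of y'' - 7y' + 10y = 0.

Let x_1 = y, x_2 = y'. Then x_1' = x_2 and x_2' = -10x_1 + 7x_2.
A = [[0,1],[-10,7]]; det(A-λI) = λ^2 - 7λ + 10.
Eigenvalues λ = 5, 2 with eigenvectors (1,5), (1,2).

y(t) = C_1e^(5t) + C_2e^(2t)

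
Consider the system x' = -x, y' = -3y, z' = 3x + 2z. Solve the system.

Coefficient matrix A = [[-1, 0, 0], [0, -3, 0], [3, 0, 2]].
det(A - λI) = 0 gives eigenvalues λ = 2, -3, -1.
For λ=2: eigenvector (0,0,1).
For λ=-3: eigenvector (0,1,0).
For λ=-1: eigenvector (1,0,-1).
General solution: K_1e^(2t)(0,0,1) + K_2e^(-3t)(0,1,0) + K_3e^(-t)(1,0,-1).

x(t) = K_3e^(-t), y(t) = K_2e^(-3t), z(t) = K_1e^(2t) - K_3e^(-t)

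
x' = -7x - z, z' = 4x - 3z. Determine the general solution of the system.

x(t) = -K_1e^(-5t) - K_2te^(-5t) - K_2e^(-5t), z(t) = 2K_1e^(-5t) + 2K_2te^(-5t) + 3K_2e^(-5t)

Coefficient matrix A = [[-7, -1], [4, -3]].
Characteristic polynomial det(A - λI) = λ^2 + 10λ + 25 = 0.
Single eigenvalue λ = -5 with algebraic multiplicity 2.
Eigenvector v = (-1,2); generalized eigenvector w with (A-λI)w=v is (-1,3).
General solution: e^(-5t)[K_1·v + K_2·(t·v + w)].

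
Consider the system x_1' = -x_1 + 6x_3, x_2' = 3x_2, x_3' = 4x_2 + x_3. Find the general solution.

Coefficient matrix A = [[-1, 0, 6], [0, 3, 0], [0, 4, 1]].
det(A - λI) = 0 gives eigenvalues λ = -1, 3, 1.
For λ=-1: eigenvector (1,0,0).
For λ=3: eigenvector (3,1,2).
For λ=1: eigenvector (3,0,1).
General solution: K_1e^(-t)(1,0,0) + K_2e^(3t)(3,1,2) + K_3e^(t)(3,0,1).

x_1(t) = K_1e^(-t) + 3K_2e^(3t) + 3K_3e^(t), x_2(t) = K_2e^(3t), x_3(t) = 2K_2e^(3t) + K_3e^(t)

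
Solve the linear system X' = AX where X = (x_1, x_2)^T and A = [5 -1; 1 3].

Coefficient matrix A = [[5, -1], [1, 3]].
Characteristic polynomial det(A - λI) = λ^2 - 8λ + 16 = 0.
Single eigenvalue λ = 4 with algebraic multiplicity 2.
Eigenvector v = (1,1); generalized eigenvector w with (A-λI)w=v is (3,2).
General solution: e^(4t)[K_1·v + K_2·(t·v + w)].

x_1(t) = K_1e^(4t) + K_2te^(4t) + 3K_2e^(4t), x_2(t) = K_1e^(4t) + K_2te^(4t) + 2K_2e^(4t)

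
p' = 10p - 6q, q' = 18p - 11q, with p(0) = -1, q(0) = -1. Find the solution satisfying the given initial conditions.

p(t) = -2e^(t) + e^(-2t), q(t) = -3e^(t) + 2e^(-2t)

Coefficient matrix A = [[10, -6], [18, -11]].
Characteristic polynomial det(A - λI) = λ^2 + λ - 2 = 0.
Eigenvalues λ = -2, 1.
For λ=-2: (A-λI) row 1 is [12, -6], so an eigenvector is (1, 2).
For λ=1: (A-λI) row 1 is [9, -6], so an eigenvector is (-2, -3).
General solution: K_1e^(-2t)(1,2) + K_2e^(t)(-2,-3).
Applying p(0)=-1, q(0)=-1 gives K_1=1, K_2=1.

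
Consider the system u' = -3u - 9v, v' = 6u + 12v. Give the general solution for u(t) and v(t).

u(t) = 3K_1e^(3t) + K_2e^(6t), v(t) = -2K_1e^(3t) - K_2e^(6t)

Coefficient matrix A = [[-3, -9], [6, 12]].
Characteristic polynomial det(A - λI) = λ^2 - 9λ + 18 = 0.
Eigenvalues λ = 3, 6.
For λ=3: (A-λI) row 1 is [-6, -9], so an eigenvector is (3, -2).
For λ=6: (A-λI) row 1 is [-9, -9], so an eigenvector is (1, -1).
General solution: K_1e^(3t)(3,-2) + K_2e^(6t)(1,-1).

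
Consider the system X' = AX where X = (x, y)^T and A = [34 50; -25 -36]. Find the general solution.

Coefficient matrix A = [[34, 50], [-25, -36]].
Characteristic polynomial det(A - λI) = λ^2 + 2λ + 26 = 0.
Eigenvalues λ = -1 ± 5i (complex conjugate pair).
For λ=-1+5i: an eigenvector is (-3,2) - i(-1,1) = (-3 + i, 2 - i).
A real fundamental pair from Re and Im of e^((-1+5i)t)v: X_1 = e^(-t)(cos(5t)·(-3,2) + sin(5t)·(-1,1)), X_2 = e^(-t)(sin(5t)·(-3,2) - cos(5t)·(-1,1)).
General solution: K_1X_1 + K_2X_2.

x(t) = -K_1e^(-t)sin(5t) - 3K_1e^(-t)cos(5t) - 3K_2e^(-t)sin(5t) + K_2e^(-t)cos(5t), y(t) = K_1e^(-t)sin(5t) + 2K_1e^(-t)cos(5t) + 2K_2e^(-t)sin(5t) - K_2e^(-t)cos(5t)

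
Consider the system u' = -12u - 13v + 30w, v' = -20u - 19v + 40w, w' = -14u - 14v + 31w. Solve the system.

u(t) = C_1e^(t) + C_2e^(-4t) + 2C_3e^(3t), v(t) = -C_1e^(t) + 4C_2e^(-4t), w(t) = 2C_2e^(-4t) + C_3e^(3t)

Coefficient matrix A = [[-12, -13, 30], [-20, -19, 40], [-14, -14, 31]].
det(A - λI) = 0 gives eigenvalues λ = 1, -4, 3.
For λ=1: eigenvector (1,-1,0).
For λ=-4: eigenvector (1,4,2).
For λ=3: eigenvector (2,0,1).
General solution: C_1e^(t)(1,-1,0) + C_2e^(-4t)(1,4,2) + C_3e^(3t)(2,0,1).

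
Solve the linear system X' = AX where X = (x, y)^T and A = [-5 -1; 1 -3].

x(t) = -K_1e^(-4t) - K_2te^(-4t) - K_2e^(-4t), y(t) = K_1e^(-4t) + K_2te^(-4t) + 2K_2e^(-4t)

Coefficient matrix A = [[-5, -1], [1, -3]].
Characteristic polynomial det(A - λI) = λ^2 + 8λ + 16 = 0.
Single eigenvalue λ = -4 with algebraic multiplicity 2.
Eigenvector v = (-1,1); generalized eigenvector w with (A-λI)w=v is (-1,2).
General solution: e^(-4t)[K_1·v + K_2·(t·v + w)].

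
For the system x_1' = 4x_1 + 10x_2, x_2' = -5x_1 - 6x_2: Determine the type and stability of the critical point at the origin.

stable spiral

A = [[4,10],[-5,-6]]; det(A-λI) = λ^2 + 2λ + 26.
λ = -1 ± 5i: negative real part.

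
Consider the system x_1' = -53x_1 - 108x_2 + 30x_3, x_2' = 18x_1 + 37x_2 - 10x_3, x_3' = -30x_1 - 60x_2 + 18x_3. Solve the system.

Coefficient matrix A = [[-53, -108, 30], [18, 37, -10], [-30, -60, 18]].
det(A - λI) = 0 gives eigenvalues λ = 3, -2, 1.
For λ=3: eigenvector (3,-1,2).
For λ=-2: eigenvector (-6,2,-3).
For λ=1: eigenvector (-2,1,0).
General solution: C_1e^(3t)(3,-1,2) + C_2e^(-2t)(-6,2,-3) + C_3e^(t)(-2,1,0).

x_1(t) = 3C_1e^(3t) - 6C_2e^(-2t) - 2C_3e^(t), x_2(t) = -C_1e^(3t) + 2C_2e^(-2t) + C_3e^(t), x_3(t) = 2C_1e^(3t) - 3C_2e^(-2t)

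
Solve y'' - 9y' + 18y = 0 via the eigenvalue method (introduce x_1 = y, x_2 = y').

Let x_1 = y, x_2 = y'. Then x_1' = x_2 and x_2' = -18x_1 + 9x_2.
A = [[0,1],[-18,9]]; det(A-λI) = λ^2 - 9λ + 18.
Eigenvalues λ = 3, 6 with eigenvectors (1,3), (1,6).

y(t) = K_1e^(3t) + K_2e^(6t)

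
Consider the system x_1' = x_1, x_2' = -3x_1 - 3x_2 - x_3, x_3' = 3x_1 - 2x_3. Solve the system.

x_1(t) = C_3e^(t), x_2(t) = C_1e^(-3t) + C_2e^(-2t) - C_3e^(t), x_3(t) = -C_2e^(-2t) + C_3e^(t)

Coefficient matrix A = [[1, 0, 0], [-3, -3, -1], [3, 0, -2]].
det(A - λI) = 0 gives eigenvalues λ = -3, -2, 1.
For λ=-3: eigenvector (0,1,0).
For λ=-2: eigenvector (0,1,-1).
For λ=1: eigenvector (1,-1,1).
General solution: C_1e^(-3t)(0,1,0) + C_2e^(-2t)(0,1,-1) + C_3e^(t)(1,-1,1).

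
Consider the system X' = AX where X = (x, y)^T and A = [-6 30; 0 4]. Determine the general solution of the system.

x(t) = -3c_1e^(4t) - c_2e^(-6t), y(t) = -c_1e^(4t)

Coefficient matrix A = [[-6, 30], [0, 4]].
Characteristic polynomial det(A - λI) = λ^2 + 2λ - 24 = 0.
Eigenvalues λ = 4, -6.
For λ=4: (A-λI) row 1 is [-10, 30], so an eigenvector is (-3, -1).
For λ=-6: (A-λI) row 1 is [0, 30], so an eigenvector is (-1, 0).
General solution: c_1e^(4t)(-3,-1) + c_2e^(-6t)(-1,0).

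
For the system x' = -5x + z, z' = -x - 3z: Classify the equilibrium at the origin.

A = [[-5,1],[-1,-3]]; det(A-λI) = λ^2 + 8λ + 16.
repeated λ = -4 with a single eigenvector.

stable improper node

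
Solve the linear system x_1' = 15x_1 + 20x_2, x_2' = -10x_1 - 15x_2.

x_1(t) = C_1e^(-5t) - 2C_2e^(5t), x_2(t) = -C_1e^(-5t) + C_2e^(5t)

Coefficient matrix A = [[15, 20], [-10, -15]].
Characteristic polynomial det(A - λI) = λ^2 - 25 = 0.
Eigenvalues λ = -5, 5.
For λ=-5: (A-λI) row 1 is [20, 20], so an eigenvector is (1, -1).
For λ=5: (A-λI) row 1 is [10, 20], so an eigenvector is (-2, 1).
General solution: C_1e^(-5t)(1,-1) + C_2e^(5t)(-2,1).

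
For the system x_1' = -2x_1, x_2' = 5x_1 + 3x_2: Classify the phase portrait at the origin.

A = [[-2,0],[5,3]]; det(A-λI) = λ^2 - λ - 6.
λ = -2, 3: opposite signs.

saddle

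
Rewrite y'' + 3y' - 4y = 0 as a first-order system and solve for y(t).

y(t) = C_1e^(t) + C_2e^(-4t)

Let x_1 = y, x_2 = y'. Then x_1' = x_2 and x_2' = 4x_1 - 3x_2.
A = [[0,1],[4,-3]]; det(A-λI) = λ^2 + 3λ - 4.
Eigenvalues λ = 1, -4 with eigenvectors (1,1), (1,-4).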